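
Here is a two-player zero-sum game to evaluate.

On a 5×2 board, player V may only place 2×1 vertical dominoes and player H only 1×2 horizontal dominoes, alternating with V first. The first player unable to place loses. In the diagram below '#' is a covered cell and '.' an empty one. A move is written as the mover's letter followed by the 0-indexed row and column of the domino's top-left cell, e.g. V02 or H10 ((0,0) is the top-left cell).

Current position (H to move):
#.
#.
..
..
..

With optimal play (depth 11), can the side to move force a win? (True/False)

H winning at [#./#./../../..]: True

[#./#./../../..] H move#1: H20:-1/#./#./##/../.., H30:+1/#./#./../##/..*, H40:-1/#./#./../../##
[#./#./../##/..] V move#2: V01:-1/##/##/../##/..*, V11:-1/#./##/.#/##/..
[##/##/../##/..] H move#3: H20:+1/##/##/##/##/..*, H40:+1/##/##/../##/##
[##/##/##/##/..] end (terminal -1, V#4); searched #./#./../../.. to 11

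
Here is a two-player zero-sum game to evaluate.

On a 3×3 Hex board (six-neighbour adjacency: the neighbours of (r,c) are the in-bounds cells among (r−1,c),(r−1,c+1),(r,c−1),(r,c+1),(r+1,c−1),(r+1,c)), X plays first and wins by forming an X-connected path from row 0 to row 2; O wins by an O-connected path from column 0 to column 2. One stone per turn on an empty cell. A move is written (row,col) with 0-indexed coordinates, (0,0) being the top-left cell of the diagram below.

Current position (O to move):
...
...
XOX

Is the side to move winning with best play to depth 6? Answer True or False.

ply 1, O at .../.../XOX | (0,0)=-1→O../.../XOX*; (0,1)=-1→.O./.../XOX; (0,2)=-1→..O/.../XOX; (1,0)=-1→.../O../XOX; (1,1)=-1→.../.O./XOX; (1,2)=-1→.../..O/XOX
ply 2, X at O../.../XOX | (0,1)=+1→OX./.../XOX*; (0,2)=+1→O.X/.../XOX; (1,0)=+1→O../X../XOX; (1,1)=+1→O../.X./XOX; (1,2)=+1→O../..X/XOX
ply 3, O at OX./.../XOX | (0,2)=-1→OXO/.../XOX*; (1,0)=-1→OX./O../XOX; (1,1)=-1→OX./.O./XOX; (1,2)=-1→OX./..O/XOX
ply 4, X at OXO/.../XOX | (1,0)=+1→OXO/X../XOX*; (1,1)=+1→OXO/.X./XOX; (1,2)=+1→OXO/..X/XOX
ply 5: OXO/X../XOX is terminal -1 (O); from .../.../XOX depth 6

O winning at [.../.../XOX]: False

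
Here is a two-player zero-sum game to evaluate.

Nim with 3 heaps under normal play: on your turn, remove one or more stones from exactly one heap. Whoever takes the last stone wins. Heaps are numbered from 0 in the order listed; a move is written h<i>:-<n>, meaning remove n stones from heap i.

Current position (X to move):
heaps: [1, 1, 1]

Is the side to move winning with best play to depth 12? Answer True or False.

p1 X@[(1,1,1)]: h0:-1[(0,1,1)]+1* h1:-1[(1,0,1)]+1 h2:-1[(1,1,0)]+1
p2 O@[(0,1,1)]: h1:-1[(0,0,1)]-1* h2:-1[(0,1,0)]-1
p3 X@[(0,0,1)]: h2:-1[(0,0,0)]+1*
p4 O@[(0,0,0)] terminal -1; root [(1,1,1)] d12

X winning at [(1,1,1)]: True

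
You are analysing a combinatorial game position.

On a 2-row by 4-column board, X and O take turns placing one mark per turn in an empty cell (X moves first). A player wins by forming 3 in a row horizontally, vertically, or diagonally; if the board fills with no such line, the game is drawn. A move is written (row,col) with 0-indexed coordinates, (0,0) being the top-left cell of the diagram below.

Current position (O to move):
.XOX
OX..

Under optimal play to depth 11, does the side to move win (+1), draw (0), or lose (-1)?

ply 1, O at .XOX/OX.. | (0,0)=+0→OXOX/OX..*; (1,2)=+0→.XOX/OXO.; (1,3)=+0→.XOX/OX.O
ply 2, X at OXOX/OX.. | (1,2)=+0→OXOX/OXX.*; (1,3)=+0→OXOX/OX.X
ply 3, O at OXOX/OXX. | (1,3)=+0→OXOX/OXXO*
ply 4: OXOX/OXXO is terminal +0 (X); from .XOX/OX.. depth 11

value(.XOX/OX.., O) = 0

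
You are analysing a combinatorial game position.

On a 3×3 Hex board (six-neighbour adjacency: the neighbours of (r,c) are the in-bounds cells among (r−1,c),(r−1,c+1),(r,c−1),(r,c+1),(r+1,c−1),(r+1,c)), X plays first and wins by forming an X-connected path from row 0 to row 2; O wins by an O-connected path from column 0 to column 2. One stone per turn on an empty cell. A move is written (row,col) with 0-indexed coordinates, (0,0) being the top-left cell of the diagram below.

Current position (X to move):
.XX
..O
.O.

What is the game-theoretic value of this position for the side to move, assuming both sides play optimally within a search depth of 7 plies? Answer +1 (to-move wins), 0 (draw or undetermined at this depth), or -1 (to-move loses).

p1 X@[.XX/..O/.O.]: (0,0)[XXX/..O/.O.]-1 (1,0)[.XX/X.O/.O.]-1 (1,1)[.XX/.XO/.O.]-1 (2,0)[.XX/..O/XO.]+1* (2,2)[.XX/..O/.OX]-1
p2 O@[.XX/..O/XO.]: (0,0)[OXX/..O/XO.]-1* (1,0)[.XX/O.O/XO.]-1 (1,1)[.XX/.OO/XO.]-1 (2,2)[.XX/..O/XOO]-1
p3 X@[OXX/..O/XO.]: (1,0)[OXX/X.O/XO.]+1* (1,1)[OXX/.XO/XO.]+1 (2,2)[OXX/..O/XOX]+1
p4 O@[OXX/X.O/XO.] terminal -1; root [.XX/..O/.O.] d7

value(.XX/..O/.O., X) = +1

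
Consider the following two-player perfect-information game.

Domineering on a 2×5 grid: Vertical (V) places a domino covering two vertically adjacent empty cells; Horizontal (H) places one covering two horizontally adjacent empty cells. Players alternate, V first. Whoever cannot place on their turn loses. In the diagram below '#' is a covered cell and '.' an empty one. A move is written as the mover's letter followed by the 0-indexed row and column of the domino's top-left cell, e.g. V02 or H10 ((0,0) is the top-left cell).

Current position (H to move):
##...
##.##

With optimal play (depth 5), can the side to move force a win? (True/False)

[##.../##.##] H move#1: H02:+1/####./##.##*, H03:-1/##.##/##.##
[####./##.##] end (terminal -1, V#2); searched ##.../##.## to 5

H winning at [##.../##.##]: True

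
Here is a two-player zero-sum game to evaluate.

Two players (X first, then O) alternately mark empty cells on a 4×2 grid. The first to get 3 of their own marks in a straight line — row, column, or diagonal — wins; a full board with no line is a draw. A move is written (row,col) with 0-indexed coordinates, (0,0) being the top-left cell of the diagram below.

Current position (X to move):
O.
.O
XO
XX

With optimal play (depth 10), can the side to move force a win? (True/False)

ply 1, X at O./.O/XO/XX | (0,1)=+0→OX/.O/XO/XX; (1,0)=+1→O./XO/XO/XX*
ply 2: O./XO/XO/XX is terminal -1 (O); from O./.O/XO/XX depth 10

X winning at [O./.O/XO/XX]: True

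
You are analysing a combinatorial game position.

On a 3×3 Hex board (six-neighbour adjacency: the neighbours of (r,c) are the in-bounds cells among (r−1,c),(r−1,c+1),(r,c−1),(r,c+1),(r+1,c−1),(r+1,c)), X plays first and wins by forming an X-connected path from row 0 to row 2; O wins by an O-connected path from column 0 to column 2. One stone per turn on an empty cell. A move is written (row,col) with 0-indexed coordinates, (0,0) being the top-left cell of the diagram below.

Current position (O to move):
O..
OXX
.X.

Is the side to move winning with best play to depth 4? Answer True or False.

p1 O@[O../OXX/.X.]: (0,1)[OO./OXX/.X.]-1* (0,2)[O.O/OXX/.X.]-1 (2,0)[O../OXX/OX.]-1 (2,2)[O../OXX/.XO]-1
p2 X@[OO./OXX/.X.]: (0,2)[OOX/OXX/.X.]+1* (2,0)[OO./OXX/XX.]-1 (2,2)[OO./OXX/.XX]-1
p3 O@[OOX/OXX/.X.] terminal -1; root [O../OXX/.X.] d4

O winning at [O../OXX/.X.]: False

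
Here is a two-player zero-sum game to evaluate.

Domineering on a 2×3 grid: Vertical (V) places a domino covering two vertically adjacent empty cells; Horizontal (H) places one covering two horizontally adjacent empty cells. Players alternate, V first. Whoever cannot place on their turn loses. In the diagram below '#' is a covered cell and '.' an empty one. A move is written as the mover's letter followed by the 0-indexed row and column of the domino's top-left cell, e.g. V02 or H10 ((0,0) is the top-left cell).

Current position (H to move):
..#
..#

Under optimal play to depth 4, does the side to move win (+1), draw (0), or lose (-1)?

value(..#/..#, H) = +1

[..#/..#] H move#1: H00:+1/###/..#*, H10:+1/..#/###
[###/..#] end (terminal -1, V#2); searched ..#/..# to 4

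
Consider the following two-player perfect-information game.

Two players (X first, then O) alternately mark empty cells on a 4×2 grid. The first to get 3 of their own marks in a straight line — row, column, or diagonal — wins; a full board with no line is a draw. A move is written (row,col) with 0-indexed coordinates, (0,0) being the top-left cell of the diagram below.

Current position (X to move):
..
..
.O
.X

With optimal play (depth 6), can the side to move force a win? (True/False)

p1 X@[../../.O/.X]: (0,0)[X./../.O/.X]+0* (0,1)[.X/../.O/.X]+0 (1,0)[../X./.O/.X]+0 (1,1)[../.X/.O/.X]+0 (2,0)[../../XO/.X]+0 (3,0)[../../.O/XX]+0
p2 O@[X./../.O/.X]: (0,1)[XO/../.O/.X]+0* (1,0)[X./O./.O/.X]+0 (1,1)[X./.O/.O/.X]+0 (2,0)[X./../OO/.X]+0 (3,0)[X./../.O/OX]+0
p3 X@[XO/../.O/.X]: (1,0)[XO/X./.O/.X]-1 (1,1)[XO/.X/.O/.X]+0* (2,0)[XO/../XO/.X]-1 (3,0)[XO/../.O/XX]-1
p4 O@[XO/.X/.O/.X]: (1,0)[XO/OX/.O/.X]+0* (2,0)[XO/.X/OO/.X]+0 (3,0)[XO/.X/.O/OX]+0
p5 X@[XO/OX/.O/.X]: (2,0)[XO/OX/XO/.X]+0* (3,0)[XO/OX/.O/XX]+0
p6 O@[XO/OX/XO/.X]: (3,0)[XO/OX/XO/OX]+0*
p7 X@[XO/OX/XO/OX] terminal +0; root [../../.O/.X] d6

X winning at [../../.O/.X]: False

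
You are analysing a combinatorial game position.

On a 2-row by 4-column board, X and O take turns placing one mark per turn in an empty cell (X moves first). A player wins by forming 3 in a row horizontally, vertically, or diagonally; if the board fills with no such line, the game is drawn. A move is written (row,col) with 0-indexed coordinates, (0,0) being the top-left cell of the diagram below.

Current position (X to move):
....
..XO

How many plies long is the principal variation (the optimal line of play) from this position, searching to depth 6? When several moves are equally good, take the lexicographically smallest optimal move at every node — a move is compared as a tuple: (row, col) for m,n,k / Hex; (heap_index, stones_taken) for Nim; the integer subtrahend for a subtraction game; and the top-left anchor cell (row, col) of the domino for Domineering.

p1 X@[..../..XO]: (0,0)[X.../..XO]+0* (0,1)[.X../..XO]+0 (0,2)[..X./..XO]+0 (0,3)[...X/..XO]+0 (1,0)[..../X.XO]+0 (1,1)[..../.XXO]+0
p2 O@[X.../..XO]: (0,1)[XO../..XO]+0* (0,2)[X.O./..XO]+0 (0,3)[X..O/..XO]+0 (1,0)[X.../O.XO]+0 (1,1)[X.../.OXO]+0
p3 X@[XO../..XO]: (0,2)[XOX./..XO]+0* (0,3)[XO.X/..XO]+0 (1,0)[XO../X.XO]+0 (1,1)[XO../.XXO]+0
p4 O@[XOX./..XO]: (0,3)[XOXO/..XO]+0* (1,0)[XOX./O.XO]+0 (1,1)[XOX./.OXO]+0
p5 X@[XOXO/..XO]: (1,0)[XOXO/X.XO]+0* (1,1)[XOXO/.XXO]+0
p6 O@[XOXO/X.XO]: (1,1)[XOXO/XOXO]+0*
p7 X@[XOXO/XOXO] terminal +0; root [..../..XO] d6

PV length from [..../..XO]: 6 plies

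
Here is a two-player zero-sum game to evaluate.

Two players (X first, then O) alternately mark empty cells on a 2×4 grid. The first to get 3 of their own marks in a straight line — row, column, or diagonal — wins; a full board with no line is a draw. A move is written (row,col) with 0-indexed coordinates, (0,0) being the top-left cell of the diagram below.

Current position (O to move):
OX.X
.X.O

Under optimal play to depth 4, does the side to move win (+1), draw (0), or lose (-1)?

ply 1, O at OX.X/.X.O | (0,2)=+0→OXOX/.X.O*; (1,0)=-1→OX.X/OX.O; (1,2)=-1→OX.X/.XOO
ply 2, X at OXOX/.X.O | (1,0)=+0→OXOX/XX.O*; (1,2)=+0→OXOX/.XXO
ply 3, O at OXOX/XX.O | (1,2)=+0→OXOX/XXOO*
ply 4: OXOX/XXOO is terminal +0 (X); from OX.X/.X.O depth 4

value(OX.X/.X.O, O) = 0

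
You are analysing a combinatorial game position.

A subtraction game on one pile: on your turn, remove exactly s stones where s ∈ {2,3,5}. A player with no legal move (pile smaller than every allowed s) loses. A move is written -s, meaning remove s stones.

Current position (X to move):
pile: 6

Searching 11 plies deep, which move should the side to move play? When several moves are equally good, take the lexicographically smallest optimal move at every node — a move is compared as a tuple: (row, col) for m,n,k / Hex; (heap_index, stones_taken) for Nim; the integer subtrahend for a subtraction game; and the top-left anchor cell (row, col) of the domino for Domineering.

ply 1, X at 6 | -2=-1→4; -3=-1→3; -5=+1→1*
ply 2: 1 is terminal -1 (O); from 6 depth 11

X's best at [6]: -5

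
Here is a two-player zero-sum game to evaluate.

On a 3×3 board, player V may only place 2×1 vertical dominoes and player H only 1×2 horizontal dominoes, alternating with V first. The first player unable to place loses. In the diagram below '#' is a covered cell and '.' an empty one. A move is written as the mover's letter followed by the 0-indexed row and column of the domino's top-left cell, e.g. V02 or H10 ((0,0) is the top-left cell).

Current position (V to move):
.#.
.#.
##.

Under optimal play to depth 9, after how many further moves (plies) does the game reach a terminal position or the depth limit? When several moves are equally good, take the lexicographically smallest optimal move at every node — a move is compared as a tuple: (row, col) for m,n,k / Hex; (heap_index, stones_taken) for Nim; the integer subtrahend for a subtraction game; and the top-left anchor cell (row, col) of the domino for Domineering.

ply 1, V at .#./.#./##. | V00=+1→##./##./##.*; V02=+1→.##/.##/##.; V12=+1→.#./.##/###
ply 2: ##./##./##. is terminal -1 (H); from .#./.#./##. depth 9

PV length from [.#./.#./##.]: 1 ply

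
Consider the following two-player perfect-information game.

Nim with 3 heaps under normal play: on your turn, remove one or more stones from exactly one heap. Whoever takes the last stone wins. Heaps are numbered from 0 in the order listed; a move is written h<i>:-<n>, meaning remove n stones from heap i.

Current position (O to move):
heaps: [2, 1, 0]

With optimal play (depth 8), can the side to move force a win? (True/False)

O winning at [(2,1,0)]: True

ply 1, O at (2,1,0) | h0:-1=+1→(1,1,0)*; h0:-2=-1→(0,1,0); h1:-1=-1→(2,0,0)
ply 2, X at (1,1,0) | h0:-1=-1→(0,1,0)*; h1:-1=-1→(1,0,0)
ply 3, O at (0,1,0) | h1:-1=+1→(0,0,0)*
ply 4: (0,0,0) is terminal -1 (X); from (2,1,0) depth 8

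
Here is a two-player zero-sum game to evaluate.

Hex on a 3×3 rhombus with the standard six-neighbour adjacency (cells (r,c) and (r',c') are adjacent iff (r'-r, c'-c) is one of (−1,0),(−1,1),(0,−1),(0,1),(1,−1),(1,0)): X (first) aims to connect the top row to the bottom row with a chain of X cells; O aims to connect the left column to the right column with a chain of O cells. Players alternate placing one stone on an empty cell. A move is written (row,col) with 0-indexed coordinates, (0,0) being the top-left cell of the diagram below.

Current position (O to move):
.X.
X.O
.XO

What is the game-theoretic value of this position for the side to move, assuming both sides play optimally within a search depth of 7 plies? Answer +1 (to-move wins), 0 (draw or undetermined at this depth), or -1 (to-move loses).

value(.X./X.O/.XO, O) = -1

ply 1, O at .X./X.O/.XO | (0,0)=-1→OX./X.O/.XO*; (0,2)=-1→.XO/X.O/.XO; (1,1)=-1→.X./XOO/.XO; (2,0)=-1→.X./X.O/OXO
ply 2, X at OX./X.O/.XO | (0,2)=+1→OXX/X.O/.XO*; (1,1)=+1→OX./XXO/.XO; (2,0)=+1→OX./X.O/XXO
ply 3, O at OXX/X.O/.XO | (1,1)=-1→OXX/XOO/.XO*; (2,0)=-1→OXX/X.O/OXO
ply 4, X at OXX/XOO/.XO | (2,0)=+1→OXX/XOO/XXO*
ply 5: OXX/XOO/XXO is terminal -1 (O); from .X./X.O/.XO depth 7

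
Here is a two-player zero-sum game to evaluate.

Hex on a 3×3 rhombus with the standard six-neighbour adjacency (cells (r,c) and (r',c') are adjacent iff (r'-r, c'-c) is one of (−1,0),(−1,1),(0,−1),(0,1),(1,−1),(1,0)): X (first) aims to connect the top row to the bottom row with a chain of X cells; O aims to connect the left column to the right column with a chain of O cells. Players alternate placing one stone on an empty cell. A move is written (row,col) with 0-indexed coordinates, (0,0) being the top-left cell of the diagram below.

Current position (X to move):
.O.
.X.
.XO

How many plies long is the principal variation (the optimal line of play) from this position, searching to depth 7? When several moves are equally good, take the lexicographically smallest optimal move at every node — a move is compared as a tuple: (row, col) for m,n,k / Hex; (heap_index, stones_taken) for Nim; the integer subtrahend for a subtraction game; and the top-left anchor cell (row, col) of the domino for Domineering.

ply 1, X at .O./.X./.XO | (0,0)=+1→XO./.X./.XO*; (0,2)=+1→.OX/.X./.XO; (1,0)=+1→.O./XX./.XO; (1,2)=-1→.O./.XX/.XO; (2,0)=-1→.O./.X./XXO
ply 2, O at XO./.X./.XO | (0,2)=-1→XOO/.X./.XO*; (1,0)=-1→XO./OX./.XO; (1,2)=-1→XO./.XO/.XO; (2,0)=-1→XO./.X./OXO
ply 3, X at XOO/.X./.XO | (1,0)=+1→XOO/XX./.XO*; (1,2)=-1→XOO/.XX/.XO; (2,0)=-1→XOO/.X./XXO
ply 4: XOO/XX./.XO is terminal -1 (O); from .O./.X./.XO depth 7

PV length from [.O./.X./.XO]: 3 plies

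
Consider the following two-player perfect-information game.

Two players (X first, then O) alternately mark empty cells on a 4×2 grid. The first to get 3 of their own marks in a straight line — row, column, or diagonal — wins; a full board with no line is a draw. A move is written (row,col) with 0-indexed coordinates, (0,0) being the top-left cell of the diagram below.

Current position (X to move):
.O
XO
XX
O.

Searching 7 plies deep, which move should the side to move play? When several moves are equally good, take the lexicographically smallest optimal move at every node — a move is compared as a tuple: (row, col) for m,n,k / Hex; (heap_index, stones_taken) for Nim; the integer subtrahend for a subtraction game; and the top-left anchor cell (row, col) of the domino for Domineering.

X's best at [.O/XO/XX/O.]: (0,0)

[.O/XO/XX/O.] X move#1: (0,0):+1/XO/XO/XX/O.*, (3,1):+0/.O/XO/XX/OX
[XO/XO/XX/O.] end (terminal -1, O#2); searched .O/XO/XX/O. to 7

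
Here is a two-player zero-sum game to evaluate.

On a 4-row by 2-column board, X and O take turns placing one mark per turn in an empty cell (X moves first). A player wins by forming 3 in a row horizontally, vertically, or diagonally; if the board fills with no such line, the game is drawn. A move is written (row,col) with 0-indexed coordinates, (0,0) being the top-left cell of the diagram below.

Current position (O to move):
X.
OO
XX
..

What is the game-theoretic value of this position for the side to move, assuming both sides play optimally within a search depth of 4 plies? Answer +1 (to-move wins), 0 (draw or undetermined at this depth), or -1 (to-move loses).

[X./OO/XX/..] O move#1: (0,1):+0/XO/OO/XX/..*, (3,0):+0/X./OO/XX/O., (3,1):+0/X./OO/XX/.O
[XO/OO/XX/..] X move#2: (3,0):+0/XO/OO/XX/X.*, (3,1):+0/XO/OO/XX/.X
[XO/OO/XX/X.] O move#3: (3,1):+0/XO/OO/XX/XO*
[XO/OO/XX/XO] end (terminal +0, X#4); searched X./OO/XX/.. to 4

value(X./OO/XX/.., O) = 0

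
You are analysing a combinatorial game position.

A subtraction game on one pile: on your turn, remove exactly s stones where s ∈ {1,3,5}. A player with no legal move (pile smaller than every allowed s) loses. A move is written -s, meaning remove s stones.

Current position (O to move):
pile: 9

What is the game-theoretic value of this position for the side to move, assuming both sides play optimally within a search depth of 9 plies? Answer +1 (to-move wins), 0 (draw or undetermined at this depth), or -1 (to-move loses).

value(9, O) = +1

ply 1, O at 9 | -1=+1→8*; -3=+1→6; -5=+1→4
ply 2, X at 8 | -1=-1→7*; -3=-1→5; -5=-1→3
ply 3, O at 7 | -1=+1→6*; -3=+1→4; -5=+1→2
ply 4, X at 6 | -1=-1→5*; -3=-1→3; -5=-1→1
ply 5, O at 5 | -1=+1→4*; -3=+1→2; -5=+1→0
ply 6, X at 4 | -1=-1→3*; -3=-1→1
ply 7, O at 3 | -1=+1→2*; -3=+1→0
ply 8, X at 2 | -1=-1→1*
ply 9, O at 1 | -1=+1→0*
ply 10: 0 is terminal -1 (X); from 9 depth 9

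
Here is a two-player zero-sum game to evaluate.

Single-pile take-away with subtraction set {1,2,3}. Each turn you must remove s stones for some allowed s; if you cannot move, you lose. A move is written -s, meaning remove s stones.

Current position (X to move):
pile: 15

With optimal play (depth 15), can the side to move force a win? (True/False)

X winning at [15]: True

ply 1, X at 15 | -1=-1→14; -2=-1→13; -3=+1→12*
ply 2, O at 12 | -1=-1→11*; -2=-1→10; -3=-1→9
ply 3, X at 11 | -1=-1→10; -2=-1→9; -3=+1→8*
ply 4, O at 8 | -1=-1→7*; -2=-1→6; -3=-1→5
ply 5, X at 7 | -1=-1→6; -2=-1→5; -3=+1→4*
ply 6, O at 4 | -1=-1→3*; -2=-1→2; -3=-1→1
ply 7, X at 3 | -1=-1→2; -2=-1→1; -3=+1→0*
ply 8: 0 is terminal -1 (O); from 15 depth 15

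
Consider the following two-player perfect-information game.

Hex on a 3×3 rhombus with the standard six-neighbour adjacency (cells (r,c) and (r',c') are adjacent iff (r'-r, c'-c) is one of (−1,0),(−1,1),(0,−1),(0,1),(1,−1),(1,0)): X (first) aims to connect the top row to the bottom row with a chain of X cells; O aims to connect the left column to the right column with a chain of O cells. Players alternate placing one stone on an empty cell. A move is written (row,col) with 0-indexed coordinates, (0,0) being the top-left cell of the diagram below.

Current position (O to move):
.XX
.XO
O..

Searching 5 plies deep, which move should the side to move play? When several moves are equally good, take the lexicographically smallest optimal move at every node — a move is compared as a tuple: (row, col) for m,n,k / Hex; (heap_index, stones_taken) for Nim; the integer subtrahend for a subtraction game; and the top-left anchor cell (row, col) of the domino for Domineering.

O's best at [.XX/.XO/O..]: (2,1)

p1 O@[.XX/.XO/O..]: (0,0)[OXX/.XO/O..]-1 (1,0)[.XX/OXO/O..]-1 (2,1)[.XX/.XO/OO.]+1* (2,2)[.XX/.XO/O.O]-1
p2 X@[.XX/.XO/OO.] terminal -1; root [.XX/.XO/O..] d5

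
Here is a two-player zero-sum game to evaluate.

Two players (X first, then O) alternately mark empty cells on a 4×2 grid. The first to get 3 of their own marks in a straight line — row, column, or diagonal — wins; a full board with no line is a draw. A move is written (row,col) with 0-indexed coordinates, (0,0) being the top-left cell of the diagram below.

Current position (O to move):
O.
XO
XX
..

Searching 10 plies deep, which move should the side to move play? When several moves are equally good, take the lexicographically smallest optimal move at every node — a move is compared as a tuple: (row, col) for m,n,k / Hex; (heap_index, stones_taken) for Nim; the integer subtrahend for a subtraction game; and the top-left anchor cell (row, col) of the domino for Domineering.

O's best at [O./XO/XX/..]: (3,0)

[O./XO/XX/..] O move#1: (0,1):-1/OO/XO/XX/.., (3,0):+0/O./XO/XX/O.*, (3,1):-1/O./XO/XX/.O
[O./XO/XX/O.] X move#2: (0,1):+0/OX/XO/XX/O.*, (3,1):+0/O./XO/XX/OX
[OX/XO/XX/O.] O move#3: (3,1):+0/OX/XO/XX/OO*
[OX/XO/XX/OO] end (terminal +0, X#4); searched O./XO/XX/.. to 10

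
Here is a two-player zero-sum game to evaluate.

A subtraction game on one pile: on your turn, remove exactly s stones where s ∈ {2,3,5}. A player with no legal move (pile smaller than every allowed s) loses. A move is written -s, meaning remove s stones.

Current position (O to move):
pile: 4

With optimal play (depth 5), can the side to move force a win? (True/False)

O winning at [4]: True

[4] O move#1: -2:-1/2, -3:+1/1*
[1] end (terminal -1, X#2); searched 4 to 5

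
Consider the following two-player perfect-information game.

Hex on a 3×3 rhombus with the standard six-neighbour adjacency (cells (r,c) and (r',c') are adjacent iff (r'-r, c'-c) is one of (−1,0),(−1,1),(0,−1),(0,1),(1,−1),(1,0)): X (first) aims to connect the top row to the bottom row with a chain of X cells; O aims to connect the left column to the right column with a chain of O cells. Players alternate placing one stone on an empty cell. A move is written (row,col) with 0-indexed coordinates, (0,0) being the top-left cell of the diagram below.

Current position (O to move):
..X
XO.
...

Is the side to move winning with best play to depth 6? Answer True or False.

ply 1, O at ..X/XO./... | (0,0)=-1→O.X/XO./...*; (0,1)=-1→.OX/XO./...; (1,2)=-1→..X/XOO/...; (2,0)=-1→..X/XO./O..; (2,1)=-1→..X/XO./.O.; (2,2)=-1→..X/XO./..O
ply 2, X at O.X/XO./... | (0,1)=+1→OXX/XO./...*; (1,2)=+1→O.X/XOX/...; (2,0)=+1→O.X/XO./X..; (2,1)=-1→O.X/XO./.X.; (2,2)=-1→O.X/XO./..X
ply 3, O at OXX/XO./... | (1,2)=-1→OXX/XOO/...*; (2,0)=-1→OXX/XO./O..; (2,1)=-1→OXX/XO./.O.; (2,2)=-1→OXX/XO./..O
ply 4, X at OXX/XOO/... | (2,0)=+1→OXX/XOO/X..*; (2,1)=-1→OXX/XOO/.X.; (2,2)=-1→OXX/XOO/..X
ply 5: OXX/XOO/X.. is terminal -1 (O); from ..X/XO./... depth 6

O winning at [..X/XO./...]: False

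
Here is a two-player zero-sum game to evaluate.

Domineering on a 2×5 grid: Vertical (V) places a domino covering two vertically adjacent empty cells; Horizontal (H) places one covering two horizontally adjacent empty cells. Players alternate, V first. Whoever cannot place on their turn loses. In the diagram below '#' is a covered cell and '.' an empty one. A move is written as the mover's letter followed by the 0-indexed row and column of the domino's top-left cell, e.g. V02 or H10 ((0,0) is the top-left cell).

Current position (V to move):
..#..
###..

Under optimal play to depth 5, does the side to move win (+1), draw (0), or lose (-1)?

ply 1, V at ..#../###.. | V03=+1→..##./####.*; V04=+1→..#.#/###.#
ply 2, H at ..##./####. | H00=-1→####./####.*
ply 3, V at ####./####. | V04=+1→#####/#####*
ply 4: #####/##### is terminal -1 (H); from ..#../###.. depth 5

value(..#../###.., V) = +1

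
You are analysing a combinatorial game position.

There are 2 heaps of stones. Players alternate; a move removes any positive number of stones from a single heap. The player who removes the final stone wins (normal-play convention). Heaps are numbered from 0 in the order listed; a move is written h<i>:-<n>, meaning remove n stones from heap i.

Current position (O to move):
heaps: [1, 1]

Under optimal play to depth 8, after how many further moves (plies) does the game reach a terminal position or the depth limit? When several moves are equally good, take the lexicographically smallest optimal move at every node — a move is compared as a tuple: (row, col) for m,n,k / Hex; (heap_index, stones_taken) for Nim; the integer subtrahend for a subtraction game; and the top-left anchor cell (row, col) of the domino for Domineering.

[(1,1)] O move#1: h0:-1:-1/(0,1)*, h1:-1:-1/(1,0)
[(0,1)] X move#2: h1:-1:+1/(0,0)*
[(0,0)] end (terminal -1, O#3); searched (1,1) to 8

PV length from [(1,1)]: 2 plies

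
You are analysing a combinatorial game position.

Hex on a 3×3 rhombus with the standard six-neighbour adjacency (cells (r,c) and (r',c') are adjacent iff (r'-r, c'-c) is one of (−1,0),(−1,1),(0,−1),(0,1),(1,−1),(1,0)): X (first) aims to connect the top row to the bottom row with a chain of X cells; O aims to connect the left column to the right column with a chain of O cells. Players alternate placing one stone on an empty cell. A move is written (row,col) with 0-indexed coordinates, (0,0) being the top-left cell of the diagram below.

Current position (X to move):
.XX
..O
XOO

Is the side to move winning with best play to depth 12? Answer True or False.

[.XX/..O/XOO] X move#1: (0,0):+1/XXX/..O/XOO*, (1,0):+1/.XX/X.O/XOO, (1,1):+1/.XX/.XO/XOO
[XXX/..O/XOO] O move#2: (1,0):-1/XXX/O.O/XOO*, (1,1):-1/XXX/.OO/XOO
[XXX/O.O/XOO] X move#3: (1,1):+1/XXX/OXO/XOO*
[XXX/OXO/XOO] end (terminal -1, O#4); searched .XX/..O/XOO to 12

X winning at [.XX/..O/XOO]: True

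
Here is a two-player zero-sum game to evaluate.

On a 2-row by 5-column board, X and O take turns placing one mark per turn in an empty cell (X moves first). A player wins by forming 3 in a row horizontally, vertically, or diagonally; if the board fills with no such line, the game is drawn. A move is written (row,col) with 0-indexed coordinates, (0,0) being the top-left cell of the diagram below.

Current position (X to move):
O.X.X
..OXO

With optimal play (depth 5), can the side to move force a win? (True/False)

p1 X@[O.X.X/..OXO]: (0,1)[OXX.X/..OXO]+0 (0,3)[O.XXX/..OXO]+1* (1,0)[O.X.X/X.OXO]+0 (1,1)[O.X.X/.XOXO]+0
p2 O@[O.XXX/..OXO] terminal -1; root [O.X.X/..OXO] d5

X winning at [O.X.X/..OXO]: True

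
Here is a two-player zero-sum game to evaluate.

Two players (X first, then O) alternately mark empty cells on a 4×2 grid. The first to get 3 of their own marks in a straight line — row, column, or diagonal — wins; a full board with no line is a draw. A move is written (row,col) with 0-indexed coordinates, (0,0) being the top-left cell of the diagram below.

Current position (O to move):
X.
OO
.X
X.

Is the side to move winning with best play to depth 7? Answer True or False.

O winning at [X./OO/.X/X.]: False

[X./OO/.X/X.] O move#1: (0,1):+0/XO/OO/.X/X.*, (2,0):+0/X./OO/OX/X., (3,1):+0/X./OO/.X/XO
[XO/OO/.X/X.] X move#2: (2,0):+0/XO/OO/XX/X.*, (3,1):+0/XO/OO/.X/XX
[XO/OO/XX/X.] O move#3: (3,1):+0/XO/OO/XX/XO*
[XO/OO/XX/XO] end (terminal +0, X#4); searched X./OO/.X/X. to 7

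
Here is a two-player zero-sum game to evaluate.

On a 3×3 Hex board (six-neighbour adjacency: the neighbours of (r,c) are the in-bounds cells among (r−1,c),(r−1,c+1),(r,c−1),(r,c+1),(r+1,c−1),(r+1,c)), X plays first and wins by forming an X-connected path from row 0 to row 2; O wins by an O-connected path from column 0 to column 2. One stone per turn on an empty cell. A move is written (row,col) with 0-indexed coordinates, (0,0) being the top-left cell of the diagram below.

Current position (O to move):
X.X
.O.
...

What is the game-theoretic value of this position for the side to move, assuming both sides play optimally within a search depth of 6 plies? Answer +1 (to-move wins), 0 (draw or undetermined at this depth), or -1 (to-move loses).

[X.X/.O./...] O move#1: (0,1):-1/XOX/.O./..., (1,0):-1/X.X/OO./..., (1,2):+1/X.X/.OO/...*, (2,0):-1/X.X/.O./O.., (2,1):+1/X.X/.O./.O., (2,2):+1/X.X/.O./..O
[X.X/.OO/...] X move#2: (0,1):-1/XXX/.OO/...*, (1,0):-1/X.X/XOO/..., (2,0):-1/X.X/.OO/X.., (2,1):-1/X.X/.OO/.X., (2,2):-1/X.X/.OO/..X
[XXX/.OO/...] O move#3: (1,0):+1/XXX/OOO/...*, (2,0):+1/XXX/.OO/O.., (2,1):+1/XXX/.OO/.O., (2,2):+1/XXX/.OO/..O
[XXX/OOO/...] end (terminal -1, X#4); searched X.X/.O./... to 6

value(X.X/.O./..., O) = +1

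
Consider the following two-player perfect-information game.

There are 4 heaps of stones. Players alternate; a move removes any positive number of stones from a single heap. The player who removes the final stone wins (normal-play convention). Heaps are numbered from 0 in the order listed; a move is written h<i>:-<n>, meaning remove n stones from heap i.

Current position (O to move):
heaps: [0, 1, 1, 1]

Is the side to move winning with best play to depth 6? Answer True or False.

p1 O@[(0,1,1,1)]: h1:-1[(0,0,1,1)]+1* h2:-1[(0,1,0,1)]+1 h3:-1[(0,1,1,0)]+1
p2 X@[(0,0,1,1)]: h2:-1[(0,0,0,1)]-1* h3:-1[(0,0,1,0)]-1
p3 O@[(0,0,0,1)]: h3:-1[(0,0,0,0)]+1*
p4 X@[(0,0,0,0)] terminal -1; root [(0,1,1,1)] d6

O winning at [(0,1,1,1)]: True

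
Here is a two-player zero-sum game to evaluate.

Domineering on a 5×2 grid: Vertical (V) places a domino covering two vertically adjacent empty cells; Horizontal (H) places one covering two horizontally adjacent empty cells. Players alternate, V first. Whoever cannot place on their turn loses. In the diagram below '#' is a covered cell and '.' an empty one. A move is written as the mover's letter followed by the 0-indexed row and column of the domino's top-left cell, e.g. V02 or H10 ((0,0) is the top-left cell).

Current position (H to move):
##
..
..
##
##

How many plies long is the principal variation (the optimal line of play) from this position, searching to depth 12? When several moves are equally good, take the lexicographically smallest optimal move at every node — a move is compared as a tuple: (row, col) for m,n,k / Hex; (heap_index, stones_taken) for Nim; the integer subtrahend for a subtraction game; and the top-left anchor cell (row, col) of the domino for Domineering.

PV length from [##/../../##/##]: 1 ply

ply 1, H at ##/../../##/## | H10=+1→##/##/../##/##*; H20=+1→##/../##/##/##
ply 2: ##/##/../##/## is terminal -1 (V); from ##/../../##/## depth 12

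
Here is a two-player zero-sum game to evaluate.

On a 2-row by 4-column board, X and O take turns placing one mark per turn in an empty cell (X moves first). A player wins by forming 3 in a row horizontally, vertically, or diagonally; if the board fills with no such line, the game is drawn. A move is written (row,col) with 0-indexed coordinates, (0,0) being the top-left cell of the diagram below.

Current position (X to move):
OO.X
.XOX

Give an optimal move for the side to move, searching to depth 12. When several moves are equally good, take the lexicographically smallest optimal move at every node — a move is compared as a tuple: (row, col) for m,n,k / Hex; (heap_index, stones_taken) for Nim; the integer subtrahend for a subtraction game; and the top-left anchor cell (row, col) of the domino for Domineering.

p1 X@[OO.X/.XOX]: (0,2)[OOXX/.XOX]+0* (1,0)[OO.X/XXOX]-1
p2 O@[OOXX/.XOX]: (1,0)[OOXX/OXOX]+0*
p3 X@[OOXX/OXOX] terminal +0; root [OO.X/.XOX] d12

X's best at [OO.X/.XOX]: (0,2)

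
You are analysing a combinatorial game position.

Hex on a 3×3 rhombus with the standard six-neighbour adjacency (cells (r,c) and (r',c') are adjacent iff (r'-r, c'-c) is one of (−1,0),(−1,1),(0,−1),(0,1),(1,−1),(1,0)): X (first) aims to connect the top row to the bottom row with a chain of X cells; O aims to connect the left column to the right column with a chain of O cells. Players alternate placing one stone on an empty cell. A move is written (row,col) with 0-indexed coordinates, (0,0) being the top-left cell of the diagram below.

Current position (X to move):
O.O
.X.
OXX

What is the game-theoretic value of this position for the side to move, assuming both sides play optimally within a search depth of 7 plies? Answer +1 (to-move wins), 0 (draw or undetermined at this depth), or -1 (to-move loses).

value(O.O/.X./OXX, X) = +1

[O.O/.X./OXX] X move#1: (0,1):+1/OXO/.X./OXX*, (1,0):-1/O.O/XX./OXX, (1,2):-1/O.O/.XX/OXX
[OXO/.X./OXX] end (terminal -1, O#2); searched O.O/.X./OXX to 7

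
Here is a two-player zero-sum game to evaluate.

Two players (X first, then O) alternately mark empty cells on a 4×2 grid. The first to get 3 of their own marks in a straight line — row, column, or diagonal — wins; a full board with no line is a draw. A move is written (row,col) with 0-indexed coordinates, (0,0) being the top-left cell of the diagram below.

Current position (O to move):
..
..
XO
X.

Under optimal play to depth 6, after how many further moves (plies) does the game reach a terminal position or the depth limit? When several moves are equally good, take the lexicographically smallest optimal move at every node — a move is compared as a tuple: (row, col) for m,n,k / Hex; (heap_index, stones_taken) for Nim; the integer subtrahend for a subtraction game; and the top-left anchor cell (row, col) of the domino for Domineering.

PV length from [../../XO/X.]: 5 plies

[../../XO/X.] O move#1: (0,0):-1/O./../XO/X., (0,1):-1/.O/../XO/X., (1,0):+0/../O./XO/X.*, (1,1):-1/../.O/XO/X., (3,1):-1/../../XO/XO
[../O./XO/X.] X move#2: (0,0):-1/X./O./XO/X., (0,1):+0/.X/O./XO/X.*, (1,1):+0/../OX/XO/X., (3,1):+0/../O./XO/XX
[.X/O./XO/X.] O move#3: (0,0):+0/OX/O./XO/X.*, (1,1):+0/.X/OO/XO/X., (3,1):+0/.X/O./XO/XO
[OX/O./XO/X.] X move#4: (1,1):+0/OX/OX/XO/X.*, (3,1):+0/OX/O./XO/XX
[OX/OX/XO/X.] O move#5: (3,1):+0/OX/OX/XO/XO*
[OX/OX/XO/XO] end (terminal +0, X#6); searched ../../XO/X. to 6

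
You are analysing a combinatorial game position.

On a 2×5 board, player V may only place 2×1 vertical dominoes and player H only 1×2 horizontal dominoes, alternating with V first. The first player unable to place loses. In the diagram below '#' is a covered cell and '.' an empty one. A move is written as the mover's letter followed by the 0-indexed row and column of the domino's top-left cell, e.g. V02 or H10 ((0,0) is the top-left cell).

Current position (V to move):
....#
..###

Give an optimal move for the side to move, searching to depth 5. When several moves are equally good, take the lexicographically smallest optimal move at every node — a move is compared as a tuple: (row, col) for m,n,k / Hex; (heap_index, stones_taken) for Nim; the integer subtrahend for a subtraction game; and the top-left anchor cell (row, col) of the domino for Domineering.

p1 V@[....#/..###]: V00[#...#/#.###]-1 V01[.#..#/.####]+1*
p2 H@[.#..#/.####]: H02[.####/.####]-1*
p3 V@[.####/.####]: V00[#####/#####]+1*
p4 H@[#####/#####] terminal -1; root [....#/..###] d5

V's best at [....#/..###]: V01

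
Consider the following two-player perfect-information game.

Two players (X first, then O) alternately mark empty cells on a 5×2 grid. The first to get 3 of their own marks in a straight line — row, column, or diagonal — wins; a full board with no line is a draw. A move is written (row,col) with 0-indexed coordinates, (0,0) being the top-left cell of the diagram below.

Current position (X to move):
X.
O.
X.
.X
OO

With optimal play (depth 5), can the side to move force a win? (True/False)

p1 X@[X./O./X./.X/OO]: (0,1)[XX/O./X./.X/OO]+0* (1,1)[X./OX/X./.X/OO]+0 (2,1)[X./O./XX/.X/OO]+0 (3,0)[X./O./X./XX/OO]+0
p2 O@[XX/O./X./.X/OO]: (1,1)[XX/OO/X./.X/OO]+0* (2,1)[XX/O./XO/.X/OO]+0 (3,0)[XX/O./X./OX/OO]+0
p3 X@[XX/OO/X./.X/OO]: (2,1)[XX/OO/XX/.X/OO]+0* (3,0)[XX/OO/X./XX/OO]+0
p4 O@[XX/OO/XX/.X/OO]: (3,0)[XX/OO/XX/OX/OO]+0*
p5 X@[XX/OO/XX/OX/OO] terminal +0; root [X./O./X./.X/OO] d5

X winning at [X./O./X./.X/OO]: False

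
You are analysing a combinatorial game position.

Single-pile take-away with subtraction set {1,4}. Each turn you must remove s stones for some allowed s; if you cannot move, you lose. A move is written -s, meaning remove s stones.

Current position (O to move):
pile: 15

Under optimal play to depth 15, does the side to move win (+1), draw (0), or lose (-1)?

p1 O@[15]: -1[14]-1* -4[11]-1
p2 X@[14]: -1[13]-1 -4[10]+1*
p3 O@[10]: -1[9]-1* -4[6]-1
p4 X@[9]: -1[8]-1 -4[5]+1*
p5 O@[5]: -1[4]-1* -4[1]-1
p6 X@[4]: -1[3]-1 -4[0]+1*
p7 O@[0] terminal -1; root [15] d15

value(15, O) = -1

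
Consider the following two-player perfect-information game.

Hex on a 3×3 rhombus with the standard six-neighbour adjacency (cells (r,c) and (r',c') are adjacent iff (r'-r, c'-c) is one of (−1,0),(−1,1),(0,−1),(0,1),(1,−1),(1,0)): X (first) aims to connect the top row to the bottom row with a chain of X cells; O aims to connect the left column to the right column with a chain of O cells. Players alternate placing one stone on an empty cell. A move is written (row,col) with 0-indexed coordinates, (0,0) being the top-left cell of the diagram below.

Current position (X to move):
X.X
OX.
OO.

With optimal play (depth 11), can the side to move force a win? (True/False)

X winning at [X.X/OX./OO.]: False

p1 X@[X.X/OX./OO.]: (0,1)[XXX/OX./OO.]-1* (1,2)[X.X/OXX/OO.]-1 (2,2)[X.X/OX./OOX]-1
p2 O@[XXX/OX./OO.]: (1,2)[XXX/OXO/OO.]+1* (2,2)[XXX/OX./OOO]+1
p3 X@[XXX/OXO/OO.] terminal -1; root [X.X/OX./OO.] d11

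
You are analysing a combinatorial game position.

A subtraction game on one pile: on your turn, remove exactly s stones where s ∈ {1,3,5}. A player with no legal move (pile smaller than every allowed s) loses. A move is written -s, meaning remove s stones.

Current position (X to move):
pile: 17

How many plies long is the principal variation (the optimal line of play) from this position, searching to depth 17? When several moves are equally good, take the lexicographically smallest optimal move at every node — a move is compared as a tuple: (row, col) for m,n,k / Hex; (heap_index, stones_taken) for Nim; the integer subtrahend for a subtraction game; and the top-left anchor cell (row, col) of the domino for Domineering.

ply 1, X at 17 | -1=+1→16*; -3=+1→14; -5=+1→12
ply 2, O at 16 | -1=-1→15*; -3=-1→13; -5=-1→11
ply 3, X at 15 | -1=+1→14*; -3=+1→12; -5=+1→10
ply 4, O at 14 | -1=-1→13*; -3=-1→11; -5=-1→9
ply 5, X at 13 | -1=+1→12*; -3=+1→10; -5=+1→8
ply 6, O at 12 | -1=-1→11*; -3=-1→9; -5=-1→7
ply 7, X at 11 | -1=+1→10*; -3=+1→8; -5=+1→6
ply 8, O at 10 | -1=-1→9*; -3=-1→7; -5=-1→5
ply 9, X at 9 | -1=+1→8*; -3=+1→6; -5=+1→4
ply 10, O at 8 | -1=-1→7*; -3=-1→5; -5=-1→3
ply 11, X at 7 | -1=+1→6*; -3=+1→4; -5=+1→2
ply 12, O at 6 | -1=-1→5*; -3=-1→3; -5=-1→1
ply 13, X at 5 | -1=+1→4*; -3=+1→2; -5=+1→0
ply 14, O at 4 | -1=-1→3*; -3=-1→1
ply 15, X at 3 | -1=+1→2*; -3=+1→0
ply 16, O at 2 | -1=-1→1*
ply 17, X at 1 | -1=+1→0*
ply 18: 0 is terminal -1 (O); from 17 depth 17

PV length from [17]: 17 plies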